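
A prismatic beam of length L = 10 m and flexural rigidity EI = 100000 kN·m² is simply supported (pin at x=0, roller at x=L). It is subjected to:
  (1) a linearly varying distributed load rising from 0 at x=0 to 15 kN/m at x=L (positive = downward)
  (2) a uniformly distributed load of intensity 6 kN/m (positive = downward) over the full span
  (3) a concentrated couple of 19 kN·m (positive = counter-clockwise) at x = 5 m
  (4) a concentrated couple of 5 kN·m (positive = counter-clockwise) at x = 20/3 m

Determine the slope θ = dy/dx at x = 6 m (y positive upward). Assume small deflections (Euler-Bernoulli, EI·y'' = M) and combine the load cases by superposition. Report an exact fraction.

θ(6) = 29171/18000000 rad

Load 1 — triangular load w₀=15 kN/m (0→w₀ over full span):
  θ_1 = -w₀(7L⁴-30L²x²+15x⁴)/(360LEI) = -15·(7·10⁴-30·10²·6²+15·6⁴)/(360·10·100000) = 29/37500 rad
Load 2 — uniform load w=6 kN/m over full span:
  θ_2 = -w(L³-6Lx²+4x³)/(24EI) = -6·(10³-6·10·6²+4·6³)/(24·100000) = 37/50000 rad
Load 3 — applied couple M₀=19 kN·m at a=5 m (b=L-a=5):
  θ_3 = (M₀x²/(2L)-M₀(x-a)+C₁)/EI  [x>a] with C₁=M₀(3b²-L²)/(6L)=-95/12 = (19·6²/(2·10)-19·(6-5)+(-95/12))/100000 = 437/6000000 rad
Load 4 — applied couple M₀=5 kN·m at a=20/3 m (b=L-a=10/3):
  θ_4 = (M₀x²/(2L)+C₁)/EI  [x≤a] with C₁=M₀(3b²-L²)/(6L)=-50/9 = (5·6²/(2·10)+(-50/9))/100000 = 31/900000 rad
Superposition: θ = Σ θ_i = 29171/18000000 rad ≈ 0.001621 rad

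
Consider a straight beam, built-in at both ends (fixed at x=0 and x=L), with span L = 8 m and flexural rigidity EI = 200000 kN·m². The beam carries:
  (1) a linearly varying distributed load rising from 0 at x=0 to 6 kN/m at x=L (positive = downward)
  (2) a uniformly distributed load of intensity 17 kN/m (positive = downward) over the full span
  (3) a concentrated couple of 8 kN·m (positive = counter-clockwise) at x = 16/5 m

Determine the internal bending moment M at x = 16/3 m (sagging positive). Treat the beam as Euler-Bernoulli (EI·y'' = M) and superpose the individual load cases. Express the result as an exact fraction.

M(16/3) = 24016/675 kN·m

Load 1 — triangular load w₀=6 kN/m (0→w₀ over full span):
  M_1 = 3w₀Lx/20 - w₀L²/30 - w₀x³/(6L) = 3·6·8·(16/3)/20 - 6·8²/30 - 6·(16/3)³/(6·8) = 896/135 kN·m
Load 2 — uniform load w=17 kN/m over full span:
  M_2 = wLx/2 - wL²/12 - wx²/2 = 17·8·(16/3)/2 - 17·8²/12 - 17·(16/3)²/2 = 272/9 kN·m
Load 3 — applied couple M₀=8 kN·m at a=16/5 m (b=L-a=24/5):
  M_3 = R_Ax - M_A - M₀  [x>a] with R_A=36/25, M_A=24/25 = (36/25)·(16/3) - (24/25) - 8 = -32/25 kN·m
Superposition: M = Σ M_i = 24016/675 kN·m ≈ 35.579259 kN·m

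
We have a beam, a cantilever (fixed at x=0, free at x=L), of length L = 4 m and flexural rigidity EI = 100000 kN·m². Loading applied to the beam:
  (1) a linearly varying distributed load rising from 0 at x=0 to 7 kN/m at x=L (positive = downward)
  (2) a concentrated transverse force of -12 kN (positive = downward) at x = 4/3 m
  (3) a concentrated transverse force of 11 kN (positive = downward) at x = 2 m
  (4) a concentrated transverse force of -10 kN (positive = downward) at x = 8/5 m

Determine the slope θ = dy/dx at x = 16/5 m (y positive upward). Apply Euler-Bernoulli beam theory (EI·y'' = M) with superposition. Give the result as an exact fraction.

θ(16/5) = -50593/93750000 rad

Load 1 — triangular load w₀=7 kN/m (0→w₀ over full span):
  θ_1 = (w₀Lx²/4-w₀L²x/3-w₀x⁴/(24L))/EI = (7·4·(16/5)²/4-7·4²·(16/5)/3-7·(16/5)⁴/(24·4))/100000 = -3248/5859375 rad
Load 2 — point force P=-12 kN at a=4/3 m (b=L-a=8/3):
  θ_2 = -Pa²/(2EI)  [x>a] = -(-12)·(4/3)²/(2·100000) = 1/9375 rad
Load 3 — point force P=11 kN at a=2 m (b=L-a=2):
  θ_3 = -Pa²/(2EI)  [x>a] = -11·2²/(2·100000) = -11/50000 rad
Load 4 — point force P=-10 kN at a=8/5 m (b=L-a=12/5):
  θ_4 = -Pa²/(2EI)  [x>a] = -(-10)·(8/5)²/(2·100000) = 2/15625 rad
Superposition: θ = Σ θ_i = -50593/93750000 rad ≈ -0.000540 rad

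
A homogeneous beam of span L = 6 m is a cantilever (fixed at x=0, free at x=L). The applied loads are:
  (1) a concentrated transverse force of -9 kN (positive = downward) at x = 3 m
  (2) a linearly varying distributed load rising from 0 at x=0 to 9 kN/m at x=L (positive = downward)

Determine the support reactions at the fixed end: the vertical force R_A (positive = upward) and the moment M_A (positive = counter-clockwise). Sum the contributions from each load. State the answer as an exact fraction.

Load 1 — point force P=-9 kN at a=3 m (b=L-a=3):
  R_A = P = (-9) = -9 kN
  M_A = Pa = (-9)·3 = -27 kN·m
Load 2 — triangular load w₀=9 kN/m (0→w₀ over full span):
  R_A = w₀L/2 = 9·6/2 = 27 kN
  M_A = w₀L²/3 = 9·6²/3 = 108 kN·m
Superposition: R_A = 18 kN, M_A = 81 kN·m

R_A = 18 kN, M_A = 81 kN·m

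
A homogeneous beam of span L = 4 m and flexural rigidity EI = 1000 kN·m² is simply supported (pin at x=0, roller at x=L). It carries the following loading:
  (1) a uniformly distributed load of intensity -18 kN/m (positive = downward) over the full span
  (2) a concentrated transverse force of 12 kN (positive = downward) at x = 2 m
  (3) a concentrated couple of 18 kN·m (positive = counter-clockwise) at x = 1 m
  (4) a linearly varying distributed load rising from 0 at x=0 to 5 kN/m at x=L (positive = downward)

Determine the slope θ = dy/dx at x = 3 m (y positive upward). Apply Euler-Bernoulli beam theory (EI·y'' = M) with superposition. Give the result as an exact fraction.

Load 1 — uniform load w=-18 kN/m over full span:
  θ_1 = -w(L³-6Lx²+4x³)/(24EI) = -(-18)·(4³-6·4·3²+4·3³)/(24·1000) = -33/1000 rad
Load 2 — point force P=12 kN at a=2 m (b=L-a=2):
  θ_2 = -Pa(2L²-6Lx+3x²+a²)/(6LEI)  [x>a] = -12·2·(2·4²-6·4·3+3·3²+2²)/(6·4·1000) = 9/1000 rad
Load 3 — applied couple M₀=18 kN·m at a=1 m (b=L-a=3):
  θ_3 = (M₀x²/(2L)-M₀(x-a)+C₁)/EI  [x>a] with C₁=M₀(3b²-L²)/(6L)=33/4 = (18·3²/(2·4)-18·(3-1)+(33/4))/1000 = -3/400 rad
Load 4 — triangular load w₀=5 kN/m (0→w₀ over full span):
  θ_4 = -w₀(7L⁴-30L²x²+15x⁴)/(360LEI) = -5·(7·4⁴-30·4²·3²+15·3⁴)/(360·4·1000) = 1313/288000 rad
Superposition: θ = Σ θ_i = -7759/288000 rad ≈ -0.026941 rad

θ(3) = -7759/288000 rad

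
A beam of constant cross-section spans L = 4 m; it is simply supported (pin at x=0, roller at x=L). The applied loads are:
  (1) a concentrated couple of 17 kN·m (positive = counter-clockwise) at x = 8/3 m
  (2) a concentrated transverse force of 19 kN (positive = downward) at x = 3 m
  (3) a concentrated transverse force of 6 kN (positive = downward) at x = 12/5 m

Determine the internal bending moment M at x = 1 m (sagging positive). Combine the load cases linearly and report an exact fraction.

M(1) = 57/5 kN·m

Load 1 — applied couple M₀=17 kN·m at a=8/3 m (b=L-a=4/3):
  M_1 = M₀x/L  [x≤a] = 17·1/4 = 17/4 kN·m
Load 2 — point force P=19 kN at a=3 m (b=L-a=1):
  M_2 = Pbx/L  [x≤a] = 19·1·1/4 = 19/4 kN·m
Load 3 — point force P=6 kN at a=12/5 m (b=L-a=8/5):
  M_3 = Pbx/L  [x≤a] = 6·(8/5)·1/4 = 12/5 kN·m
Superposition: M = Σ M_i = 57/5 kN·m ≈ 11.400000 kN·m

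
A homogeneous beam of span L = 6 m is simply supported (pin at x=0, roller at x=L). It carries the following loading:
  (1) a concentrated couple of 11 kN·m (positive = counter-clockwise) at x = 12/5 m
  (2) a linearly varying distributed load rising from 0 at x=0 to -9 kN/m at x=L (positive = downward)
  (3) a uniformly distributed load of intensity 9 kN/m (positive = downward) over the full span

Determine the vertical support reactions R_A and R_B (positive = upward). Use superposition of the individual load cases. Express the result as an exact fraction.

R_A = 119/6 kN, R_B = 43/6 kN

Load 1 — applied couple M₀=11 kN·m at a=12/5 m (b=L-a=18/5):
  R_A = M₀/L = 11/6 kN
  R_B = -M₀/L = -11/6 kN
Load 2 — triangular load w₀=-9 kN/m (0→w₀ over full span):
  R_A = w₀L/6 = (-9)·6/6 = -9 kN
  R_B = w₀L/3 = (-9)·6/3 = -18 kN
Load 3 — uniform load w=9 kN/m over full span:
  R_A = wL/2 = 9·6/2 = 27 kN
  R_B = wL/2 = 9·6/2 = 27 kN
Superposition: R_A = 119/6 kN, R_B = 43/6 kN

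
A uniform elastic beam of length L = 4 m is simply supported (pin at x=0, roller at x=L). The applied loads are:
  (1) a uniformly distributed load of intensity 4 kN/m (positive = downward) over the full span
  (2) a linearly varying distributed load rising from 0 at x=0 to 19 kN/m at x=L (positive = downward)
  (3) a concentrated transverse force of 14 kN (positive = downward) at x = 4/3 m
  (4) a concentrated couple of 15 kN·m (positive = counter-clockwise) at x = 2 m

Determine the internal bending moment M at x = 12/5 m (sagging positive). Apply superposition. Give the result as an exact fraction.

Load 1 — uniform load w=4 kN/m over full span:
  M_1 = wx(L-x)/2 = 4·(12/5)·(4-(12/5))/2 = 192/25 kN·m
Load 2 — triangular load w₀=19 kN/m (0→w₀ over full span):
  M_2 = w₀Lx/6 - w₀x³/(6L) = 19·4·(12/5)/6 - 19·(12/5)³/(6·4) = 2432/125 kN·m
Load 3 — point force P=14 kN at a=4/3 m (b=L-a=8/3):
  M_3 = Pa(L-x)/L  [x>a] = 14·(4/3)·(4-(12/5))/4 = 112/15 kN·m
Load 4 — applied couple M₀=15 kN·m at a=2 m (b=L-a=2):
  M_4 = M₀x/L - M₀  [x>a] = 15·(12/5)/4 - 15 = -6 kN·m
Superposition: M = Σ M_i = 10726/375 kN·m ≈ 28.602667 kN·m

M(12/5) = 10726/375 kN·m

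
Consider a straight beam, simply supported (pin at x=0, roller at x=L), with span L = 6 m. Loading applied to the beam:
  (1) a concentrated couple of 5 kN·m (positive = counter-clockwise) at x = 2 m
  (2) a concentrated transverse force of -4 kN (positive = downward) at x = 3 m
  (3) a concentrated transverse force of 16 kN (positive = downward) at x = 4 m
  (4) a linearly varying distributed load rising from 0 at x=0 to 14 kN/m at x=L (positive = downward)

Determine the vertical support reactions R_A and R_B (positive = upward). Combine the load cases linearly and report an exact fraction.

Load 1 — applied couple M₀=5 kN·m at a=2 m (b=L-a=4):
  R_A = M₀/L = 5/6 kN
  R_B = -M₀/L = -5/6 kN
Load 2 — point force P=-4 kN at a=3 m (b=L-a=3):
  R_A = Pb/L = (-4)·3/6 = -2 kN
  R_B = Pa/L = (-4)·3/6 = -2 kN
Load 3 — point force P=16 kN at a=4 m (b=L-a=2):
  R_A = Pb/L = 16·2/6 = 16/3 kN
  R_B = Pa/L = 16·4/6 = 32/3 kN
Load 4 — triangular load w₀=14 kN/m (0→w₀ over full span):
  R_A = w₀L/6 = 14·6/6 = 14 kN
  R_B = w₀L/3 = 14·6/3 = 28 kN
Superposition: R_A = 109/6 kN, R_B = 215/6 kN

R_A = 109/6 kN, R_B = 215/6 kN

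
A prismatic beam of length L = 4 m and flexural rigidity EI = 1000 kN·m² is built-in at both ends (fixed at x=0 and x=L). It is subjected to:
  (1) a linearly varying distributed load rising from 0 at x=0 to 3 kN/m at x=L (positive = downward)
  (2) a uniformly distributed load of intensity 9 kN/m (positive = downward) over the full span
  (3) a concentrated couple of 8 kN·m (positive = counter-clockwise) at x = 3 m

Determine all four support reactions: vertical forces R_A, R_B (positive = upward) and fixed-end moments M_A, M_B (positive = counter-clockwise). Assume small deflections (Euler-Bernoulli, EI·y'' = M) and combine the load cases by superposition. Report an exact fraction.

R_A = 441/20 kN, M_A = 161/10 kN·m, R_B = 399/20 kN, M_B = -159/10 kN·m

Load 1 — triangular load w₀=3 kN/m (0→w₀ over full span):
  R_A = 3w₀L/20 = 3·3·4/20 = 9/5 kN
  M_A = w₀L²/30 = 3·4²/30 = 8/5 kN·m
  R_B = 7w₀L/20 = 7·3·4/20 = 21/5 kN
  M_B = -w₀L²/20 = -3·4²/20 = -12/5 kN·m
Load 2 — uniform load w=9 kN/m over full span:
  R_A = wL/2 = 9·4/2 = 18 kN
  M_A = wL²/12 = 9·4²/12 = 12 kN·m
  R_B = wL/2 = 9·4/2 = 18 kN
  M_B = -wL²/12 = -9·4²/12 = -12 kN·m
Load 3 — applied couple M₀=8 kN·m at a=3 m (b=L-a=1):
  R_A = 6M₀ab/L³ = 6·8·3·1/4³ = 9/4 kN
  M_A = M₀b(2a-b)/L² = 8·1·(2·3-1)/4² = 5/2 kN·m
  R_B = -6M₀ab/L³ = -6·8·3·1/4³ = -9/4 kN
  M_B = M₀a(2b-a)/L² = 8·3·(2·1-3)/4² = -3/2 kN·m
Superposition: R_A = 441/20 kN, M_A = 161/10 kN·m, R_B = 399/20 kN, M_B = -159/10 kN·m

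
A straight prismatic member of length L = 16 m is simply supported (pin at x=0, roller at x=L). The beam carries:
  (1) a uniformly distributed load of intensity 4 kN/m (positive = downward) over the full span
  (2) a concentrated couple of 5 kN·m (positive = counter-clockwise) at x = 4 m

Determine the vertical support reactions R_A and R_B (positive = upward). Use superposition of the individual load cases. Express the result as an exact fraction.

R_A = 517/16 kN, R_B = 507/16 kN

Load 1 — uniform load w=4 kN/m over full span:
  R_A = wL/2 = 4·16/2 = 32 kN
  R_B = wL/2 = 4·16/2 = 32 kN
Load 2 — applied couple M₀=5 kN·m at a=4 m (b=L-a=12):
  R_A = M₀/L = 5/16 kN
  R_B = -M₀/L = -5/16 kN
Superposition: R_A = 517/16 kN, R_B = 507/16 kN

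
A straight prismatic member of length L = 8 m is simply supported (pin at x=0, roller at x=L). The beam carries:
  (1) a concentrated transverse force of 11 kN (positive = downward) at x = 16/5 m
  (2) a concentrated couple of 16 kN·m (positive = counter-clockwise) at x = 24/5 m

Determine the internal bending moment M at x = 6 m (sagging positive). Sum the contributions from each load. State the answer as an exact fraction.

M(6) = 24/5 kN·m

Load 1 — point force P=11 kN at a=16/5 m (b=L-a=24/5):
  M_1 = Pa(L-x)/L  [x>a] = 11·(16/5)·(8-6)/8 = 44/5 kN·m
Load 2 — applied couple M₀=16 kN·m at a=24/5 m (b=L-a=16/5):
  M_2 = M₀x/L - M₀  [x>a] = 16·6/8 - 16 = -4 kN·m
Superposition: M = Σ M_i = 24/5 kN·m ≈ 4.800000 kN·m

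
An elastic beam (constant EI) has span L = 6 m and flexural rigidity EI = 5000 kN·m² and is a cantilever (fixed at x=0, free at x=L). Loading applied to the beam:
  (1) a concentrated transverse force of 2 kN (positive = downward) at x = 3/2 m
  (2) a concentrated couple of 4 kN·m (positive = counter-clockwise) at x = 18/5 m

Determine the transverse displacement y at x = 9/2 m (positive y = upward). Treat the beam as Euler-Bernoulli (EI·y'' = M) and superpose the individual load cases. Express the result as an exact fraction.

y(9/2) = 747/125000 m

Load 1 — point force P=2 kN at a=3/2 m (b=L-a=9/2):
  y_1 = -Pa²(3x-a)/(6EI)  [x>a] = -2·(3/2)²·(3·(9/2)-(3/2))/(6·5000) = -9/5000 m
Load 2 — applied couple M₀=4 kN·m at a=18/5 m (b=L-a=12/5):
  y_2 = M₀a(2x-a)/(2EI)  [x>a] = 4·(18/5)·(2·(9/2)-(18/5))/(2·5000) = 243/31250 m
Superposition: y = Σ y_i = 747/125000 m ≈ 0.005976 m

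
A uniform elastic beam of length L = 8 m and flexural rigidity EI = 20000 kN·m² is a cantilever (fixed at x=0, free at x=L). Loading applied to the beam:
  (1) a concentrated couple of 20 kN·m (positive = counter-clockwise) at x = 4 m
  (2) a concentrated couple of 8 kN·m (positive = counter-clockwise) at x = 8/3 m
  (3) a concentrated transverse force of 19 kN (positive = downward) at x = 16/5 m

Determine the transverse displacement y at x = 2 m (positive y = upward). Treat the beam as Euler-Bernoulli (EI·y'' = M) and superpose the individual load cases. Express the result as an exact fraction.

Load 1 — applied couple M₀=20 kN·m at a=4 m (b=L-a=4):
  y_1 = M₀x²/(2EI)  [x≤a] = 20·2²/(2·20000) = 1/500 m
Load 2 — applied couple M₀=8 kN·m at a=8/3 m (b=L-a=16/3):
  y_2 = M₀x²/(2EI)  [x≤a] = 8·2²/(2·20000) = 1/1250 m
Load 3 — point force P=19 kN at a=16/5 m (b=L-a=24/5):
  y_3 = -Px²(3a-x)/(6EI)  [x≤a] = -19·2²·(3·(16/5)-2)/(6·20000) = -361/75000 m
Superposition: y = Σ y_i = -151/75000 m ≈ -0.002013 m

y(2) = -151/75000 m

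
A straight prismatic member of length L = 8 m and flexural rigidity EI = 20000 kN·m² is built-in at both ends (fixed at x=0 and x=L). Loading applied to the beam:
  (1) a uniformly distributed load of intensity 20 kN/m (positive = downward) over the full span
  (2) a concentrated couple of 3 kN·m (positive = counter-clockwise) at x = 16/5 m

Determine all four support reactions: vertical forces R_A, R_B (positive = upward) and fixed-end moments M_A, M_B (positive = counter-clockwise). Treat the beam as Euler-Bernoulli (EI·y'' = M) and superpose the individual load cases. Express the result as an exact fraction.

R_A = 4027/50 kN, M_A = 8027/75 kN·m, R_B = 3973/50 kN, M_B = -7928/75 kN·m

Load 1 — uniform load w=20 kN/m over full span:
  R_A = wL/2 = 20·8/2 = 80 kN
  M_A = wL²/12 = 20·8²/12 = 320/3 kN·m
  R_B = wL/2 = 20·8/2 = 80 kN
  M_B = -wL²/12 = -20·8²/12 = -320/3 kN·m
Load 2 — applied couple M₀=3 kN·m at a=16/5 m (b=L-a=24/5):
  R_A = 6M₀ab/L³ = 6·3·(16/5)·(24/5)/8³ = 27/50 kN
  M_A = M₀b(2a-b)/L² = 3·(24/5)·(2·(16/5)-(24/5))/8² = 9/25 kN·m
  R_B = -6M₀ab/L³ = -6·3·(16/5)·(24/5)/8³ = -27/50 kN
  M_B = M₀a(2b-a)/L² = 3·(16/5)·(2·(24/5)-(16/5))/8² = 24/25 kN·m
Superposition: R_A = 4027/50 kN, M_A = 8027/75 kN·m, R_B = 3973/50 kN, M_B = -7928/75 kN·m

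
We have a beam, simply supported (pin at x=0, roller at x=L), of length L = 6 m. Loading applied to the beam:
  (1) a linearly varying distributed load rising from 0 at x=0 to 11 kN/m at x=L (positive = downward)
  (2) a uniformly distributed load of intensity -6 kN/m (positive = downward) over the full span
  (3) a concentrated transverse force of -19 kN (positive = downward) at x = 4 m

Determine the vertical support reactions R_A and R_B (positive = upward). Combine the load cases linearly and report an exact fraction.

Load 1 — triangular load w₀=11 kN/m (0→w₀ over full span):
  R_A = w₀L/6 = 11·6/6 = 11 kN
  R_B = w₀L/3 = 11·6/3 = 22 kN
Load 2 — uniform load w=-6 kN/m over full span:
  R_A = wL/2 = (-6)·6/2 = -18 kN
  R_B = wL/2 = (-6)·6/2 = -18 kN
Load 3 — point force P=-19 kN at a=4 m (b=L-a=2):
  R_A = Pb/L = (-19)·2/6 = -19/3 kN
  R_B = Pa/L = (-19)·4/6 = -38/3 kN
Superposition: R_A = -40/3 kN, R_B = -26/3 kN

R_A = -40/3 kN, R_B = -26/3 kN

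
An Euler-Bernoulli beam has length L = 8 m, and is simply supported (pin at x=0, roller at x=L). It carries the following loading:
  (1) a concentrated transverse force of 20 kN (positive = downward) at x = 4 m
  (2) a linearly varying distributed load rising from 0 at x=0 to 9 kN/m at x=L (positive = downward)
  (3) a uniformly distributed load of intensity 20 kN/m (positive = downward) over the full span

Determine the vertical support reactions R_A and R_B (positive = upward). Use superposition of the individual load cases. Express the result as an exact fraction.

Load 1 — point force P=20 kN at a=4 m (b=L-a=4):
  R_A = Pb/L = 20·4/8 = 10 kN
  R_B = Pa/L = 20·4/8 = 10 kN
Load 2 — triangular load w₀=9 kN/m (0→w₀ over full span):
  R_A = w₀L/6 = 9·8/6 = 12 kN
  R_B = w₀L/3 = 9·8/3 = 24 kN
Load 3 — uniform load w=20 kN/m over full span:
  R_A = wL/2 = 20·8/2 = 80 kN
  R_B = wL/2 = 20·8/2 = 80 kN
Superposition: R_A = 102 kN, R_B = 114 kN

R_A = 102 kN, R_B = 114 kN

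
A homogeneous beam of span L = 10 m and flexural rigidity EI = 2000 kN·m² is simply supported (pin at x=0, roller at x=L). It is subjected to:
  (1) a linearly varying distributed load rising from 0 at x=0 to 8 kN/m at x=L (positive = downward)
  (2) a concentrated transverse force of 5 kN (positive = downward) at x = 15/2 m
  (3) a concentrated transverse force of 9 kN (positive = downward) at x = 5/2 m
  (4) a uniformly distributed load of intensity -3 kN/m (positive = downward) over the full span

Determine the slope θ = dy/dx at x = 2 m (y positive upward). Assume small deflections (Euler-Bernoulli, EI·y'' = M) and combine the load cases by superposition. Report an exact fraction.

θ(2) = -14971/360000 rad

Load 1 — triangular load w₀=8 kN/m (0→w₀ over full span):
  θ_1 = -w₀(7L⁴-30L²x²+15x⁴)/(360LEI) = -8·(7·10⁴-30·10²·2²+15·2⁴)/(360·10·2000) = -364/5625 rad
Load 2 — point force P=5 kN at a=15/2 m (b=L-a=5/2):
  θ_2 = -Pb(L²-b²-3x²)/(6LEI)  [x≤a] = -5·(5/2)·(10²-(5/2)²-3·2²)/(6·10·2000) = -109/12800 rad
Load 3 — point force P=9 kN at a=5/2 m (b=L-a=15/2):
  θ_3 = -Pb(L²-b²-3x²)/(6LEI)  [x≤a] = -9·(15/2)·(10²-(15/2)²-3·2²)/(6·10·2000) = -1143/64000 rad
Load 4 — uniform load w=-3 kN/m over full span:
  θ_4 = -w(L³-6Lx²+4x³)/(24EI) = -(-3)·(10³-6·10·2²+4·2³)/(24·2000) = 99/2000 rad
Superposition: θ = Σ θ_i = -14971/360000 rad ≈ -0.041586 rad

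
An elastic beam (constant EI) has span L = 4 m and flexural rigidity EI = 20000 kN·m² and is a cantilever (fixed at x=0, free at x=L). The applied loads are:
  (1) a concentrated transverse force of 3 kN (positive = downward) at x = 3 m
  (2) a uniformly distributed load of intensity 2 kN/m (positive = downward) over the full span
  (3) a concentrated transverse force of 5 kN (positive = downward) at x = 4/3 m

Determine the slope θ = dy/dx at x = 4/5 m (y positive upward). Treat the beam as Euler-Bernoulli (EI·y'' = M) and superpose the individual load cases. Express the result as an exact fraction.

Load 1 — point force P=3 kN at a=3 m (b=L-a=1):
  θ_1 = -Px(2a-x)/(2EI)  [x≤a] = -3·(4/5)·(2·3-(4/5))/(2·20000) = -39/125000 rad
Load 2 — uniform load w=2 kN/m over full span:
  θ_2 = -wx(x²-3Lx+3L²)/(6EI) = -2·(4/5)·((4/5)²-3·4·(4/5)+3·4²)/(6·20000) = -122/234375 rad
Load 3 — point force P=5 kN at a=4/3 m (b=L-a=8/3):
  θ_3 = -Px(2a-x)/(2EI)  [x≤a] = -5·(4/5)·(2·(4/3)-(4/5))/(2·20000) = -7/37500 rad
Superposition: θ = Σ θ_i = -637/625000 rad ≈ -0.001019 rad

θ(4/5) = -637/625000 rad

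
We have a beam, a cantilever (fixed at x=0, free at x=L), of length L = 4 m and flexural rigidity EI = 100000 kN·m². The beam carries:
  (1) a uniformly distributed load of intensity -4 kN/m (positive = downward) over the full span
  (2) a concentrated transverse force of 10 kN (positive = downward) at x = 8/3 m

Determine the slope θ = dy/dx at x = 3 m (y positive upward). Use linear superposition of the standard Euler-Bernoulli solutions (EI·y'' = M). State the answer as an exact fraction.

θ(3) = 29/450000 rad

Load 1 — uniform load w=-4 kN/m over full span:
  θ_1 = -wx(x²-3Lx+3L²)/(6EI) = -(-4)·3·(3²-3·4·3+3·4²)/(6·100000) = 21/50000 rad
Load 2 — point force P=10 kN at a=8/3 m (b=L-a=4/3):
  θ_2 = -Pa²/(2EI)  [x>a] = -10·(8/3)²/(2·100000) = -2/5625 rad
Superposition: θ = Σ θ_i = 29/450000 rad ≈ 0.000064 rad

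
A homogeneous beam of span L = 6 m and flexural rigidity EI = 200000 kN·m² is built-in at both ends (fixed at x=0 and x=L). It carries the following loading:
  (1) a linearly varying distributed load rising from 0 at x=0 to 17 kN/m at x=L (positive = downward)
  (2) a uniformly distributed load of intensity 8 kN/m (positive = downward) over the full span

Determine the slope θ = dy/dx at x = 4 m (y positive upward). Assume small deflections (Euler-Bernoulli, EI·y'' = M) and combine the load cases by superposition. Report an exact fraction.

θ(4) = 239/2250000 rad

Load 1 — triangular load w₀=17 kN/m (0→w₀ over full span):
  θ_1 = -w₀(2x(L-x)(L-2x)(x+2L)+x²(L-x)²)/(120LEI) = -17·(2·4·(6-4)·(6-2·4)·(4+2·6)+4²·(6-4)²)/(120·6·200000) = 119/2250000 rad
Load 2 — uniform load w=8 kN/m over full span:
  θ_2 = -wx(L-x)(L-2x)/(12EI) = -8·4·(6-4)·(6-2·4)/(12·200000) = 1/18750 rad
Superposition: θ = Σ θ_i = 239/2250000 rad ≈ 0.000106 rad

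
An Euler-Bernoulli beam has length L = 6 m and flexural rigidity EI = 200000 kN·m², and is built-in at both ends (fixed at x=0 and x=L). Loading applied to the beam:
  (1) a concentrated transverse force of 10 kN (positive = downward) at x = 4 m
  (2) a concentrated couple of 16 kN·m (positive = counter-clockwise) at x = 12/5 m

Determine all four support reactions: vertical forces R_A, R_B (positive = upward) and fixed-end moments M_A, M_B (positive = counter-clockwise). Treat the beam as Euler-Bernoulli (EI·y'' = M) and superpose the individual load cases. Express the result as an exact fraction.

Load 1 — point force P=10 kN at a=4 m (b=L-a=2):
  R_A = Pb²(3a+b)/L³ = 10·2²·(3·4+2)/6³ = 70/27 kN
  M_A = Pab²/L² = 10·4·2²/6² = 40/9 kN·m
  R_B = Pa²(a+3b)/L³ = 10·4²·(4+3·2)/6³ = 200/27 kN
  M_B = -Pa²b/L² = -10·4²·2/6² = -80/9 kN·m
Load 2 — applied couple M₀=16 kN·m at a=12/5 m (b=L-a=18/5):
  R_A = 6M₀ab/L³ = 6·16·(12/5)·(18/5)/6³ = 96/25 kN
  M_A = M₀b(2a-b)/L² = 16·(18/5)·(2·(12/5)-(18/5))/6² = 48/25 kN·m
  R_B = -6M₀ab/L³ = -6·16·(12/5)·(18/5)/6³ = -96/25 kN
  M_B = M₀a(2b-a)/L² = 16·(12/5)·(2·(18/5)-(12/5))/6² = 128/25 kN·m
Superposition: R_A = 4342/675 kN, M_A = 1432/225 kN·m, R_B = 2408/675 kN, M_B = -848/225 kN·m

R_A = 4342/675 kN, M_A = 1432/225 kN·m, R_B = 2408/675 kN, M_B = -848/225 kN·m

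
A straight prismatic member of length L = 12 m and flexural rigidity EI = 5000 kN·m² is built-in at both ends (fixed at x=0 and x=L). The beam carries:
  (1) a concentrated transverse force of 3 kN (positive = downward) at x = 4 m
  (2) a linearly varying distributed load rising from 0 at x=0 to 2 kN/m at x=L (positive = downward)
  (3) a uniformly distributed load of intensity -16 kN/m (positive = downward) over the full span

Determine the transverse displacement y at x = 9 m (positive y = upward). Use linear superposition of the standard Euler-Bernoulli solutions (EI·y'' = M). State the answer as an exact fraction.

Load 1 — point force P=3 kN at a=4 m (b=L-a=8):
  y_1 = -Pa²(L-x)²(3bL-(3b+a)(L-x))/(6L³EI)  [x>a] = -3·4²·(12-9)²·(3·8·12-(3·8+4)·(12-9))/(6·12³·5000) = -17/10000 m
Load 2 — triangular load w₀=2 kN/m (0→w₀ over full span):
  y_2 = -w₀x²(L-x)²(x+2L)/(120LEI) = -2·9²·(12-9)²·(9+2·12)/(120·12·5000) = -2673/400000 m
Load 3 — uniform load w=-16 kN/m over full span:
  y_3 = -wx²(L-x)²/(24EI) = -(-16)·9²·(12-9)²/(24·5000) = 243/2500 m
Superposition: y = Σ y_i = 35527/400000 m ≈ 0.088817 m

y(9) = 35527/400000 m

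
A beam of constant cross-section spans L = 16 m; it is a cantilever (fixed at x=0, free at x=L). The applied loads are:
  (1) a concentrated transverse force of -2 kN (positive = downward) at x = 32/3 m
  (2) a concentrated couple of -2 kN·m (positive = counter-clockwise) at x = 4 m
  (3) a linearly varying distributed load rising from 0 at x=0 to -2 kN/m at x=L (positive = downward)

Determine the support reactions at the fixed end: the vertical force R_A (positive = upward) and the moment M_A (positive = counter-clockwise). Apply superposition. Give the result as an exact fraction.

Load 1 — point force P=-2 kN at a=32/3 m (b=L-a=16/3):
  R_A = P = (-2) = -2 kN
  M_A = Pa = (-2)·(32/3) = -64/3 kN·m
Load 2 — applied couple M₀=-2 kN·m at a=4 m (b=L-a=12):
  R_A = 0 kN
  M_A = -M₀ = -(-2) = 2 kN·m
Load 3 — triangular load w₀=-2 kN/m (0→w₀ over full span):
  R_A = w₀L/2 = (-2)·16/2 = -16 kN
  M_A = w₀L²/3 = (-2)·16²/3 = -512/3 kN·m
Superposition: R_A = -18 kN, M_A = -190 kN·m

R_A = -18 kN, M_A = -190 kN·m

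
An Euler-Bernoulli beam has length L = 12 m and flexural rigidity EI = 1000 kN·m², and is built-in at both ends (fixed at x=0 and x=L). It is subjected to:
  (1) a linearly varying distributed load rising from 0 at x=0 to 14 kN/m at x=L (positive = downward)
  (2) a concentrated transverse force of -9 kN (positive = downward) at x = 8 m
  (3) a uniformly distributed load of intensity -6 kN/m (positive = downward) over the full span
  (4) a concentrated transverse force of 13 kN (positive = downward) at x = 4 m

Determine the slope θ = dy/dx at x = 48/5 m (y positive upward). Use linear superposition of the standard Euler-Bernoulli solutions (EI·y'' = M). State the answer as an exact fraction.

Load 1 — triangular load w₀=14 kN/m (0→w₀ over full span):
  θ_1 = -w₀(2x(L-x)(L-2x)(x+2L)+x²(L-x)²)/(120LEI) = -14·(2·(48/5)·(12-(48/5))·(12-2·(48/5))·((48/5)+2·12)+(48/5)²·(12-(48/5))²)/(120·12·1000) = 8064/78125 rad
Load 2 — point force P=-9 kN at a=8 m (b=L-a=4):
  θ_2 = Pa²(L-x)(2bL-(3b+a)(L-x))/(2L³EI)  [x>a] = (-9)·8²·(12-(48/5))·(2·4·12-(3·4+8)·(12-(48/5)))/(2·12³·1000) = -12/625 rad
Load 3 — uniform load w=-6 kN/m over full span:
  θ_3 = -wx(L-x)(L-2x)/(12EI) = -(-6)·(48/5)·(12-(48/5))·(12-2·(48/5))/(12·1000) = -1296/15625 rad
Load 4 — point force P=13 kN at a=4 m (b=L-a=8):
  θ_4 = Pa²(L-x)(2bL-(3b+a)(L-x))/(2L³EI)  [x>a] = 13·4²·(12-(48/5))·(2·8·12-(3·8+4)·(12-(48/5)))/(2·12³·1000) = 169/9375 rad
Superposition: θ = Σ θ_i = 4477/234375 rad ≈ 0.019102 rad

θ(48/5) = 4477/234375 rad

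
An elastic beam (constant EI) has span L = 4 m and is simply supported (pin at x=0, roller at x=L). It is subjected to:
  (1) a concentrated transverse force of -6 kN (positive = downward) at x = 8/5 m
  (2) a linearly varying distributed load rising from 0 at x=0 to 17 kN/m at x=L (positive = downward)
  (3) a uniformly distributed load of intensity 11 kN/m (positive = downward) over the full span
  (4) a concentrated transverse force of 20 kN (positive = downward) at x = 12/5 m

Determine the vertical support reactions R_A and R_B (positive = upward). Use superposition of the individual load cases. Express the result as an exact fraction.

R_A = 566/15 kN, R_B = 814/15 kN

Load 1 — point force P=-6 kN at a=8/5 m (b=L-a=12/5):
  R_A = Pb/L = (-6)·(12/5)/4 = -18/5 kN
  R_B = Pa/L = (-6)·(8/5)/4 = -12/5 kN
Load 2 — triangular load w₀=17 kN/m (0→w₀ over full span):
  R_A = w₀L/6 = 17·4/6 = 34/3 kN
  R_B = w₀L/3 = 17·4/3 = 68/3 kN
Load 3 — uniform load w=11 kN/m over full span:
  R_A = wL/2 = 11·4/2 = 22 kN
  R_B = wL/2 = 11·4/2 = 22 kN
Load 4 — point force P=20 kN at a=12/5 m (b=L-a=8/5):
  R_A = Pb/L = 20·(8/5)/4 = 8 kN
  R_B = Pa/L = 20·(12/5)/4 = 12 kN
Superposition: R_A = 566/15 kN, R_B = 814/15 kN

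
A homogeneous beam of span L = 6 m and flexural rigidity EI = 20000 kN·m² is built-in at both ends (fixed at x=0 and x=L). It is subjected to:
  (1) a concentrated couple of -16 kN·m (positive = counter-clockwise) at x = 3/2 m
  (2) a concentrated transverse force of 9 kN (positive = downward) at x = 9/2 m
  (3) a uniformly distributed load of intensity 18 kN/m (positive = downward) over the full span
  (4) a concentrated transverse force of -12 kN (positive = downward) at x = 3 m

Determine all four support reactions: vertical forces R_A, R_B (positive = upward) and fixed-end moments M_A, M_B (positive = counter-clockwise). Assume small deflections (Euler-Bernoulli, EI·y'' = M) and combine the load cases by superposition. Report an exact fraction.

R_A = 1485/32 kN, M_A = 1617/32 kN·m, R_B = 1875/32 kN, M_B = -1843/32 kN·m

Load 1 — applied couple M₀=-16 kN·m at a=3/2 m (b=L-a=9/2):
  R_A = 6M₀ab/L³ = 6·(-16)·(3/2)·(9/2)/6³ = -3 kN
  M_A = M₀b(2a-b)/L² = (-16)·(9/2)·(2·(3/2)-(9/2))/6² = 3 kN·m
  R_B = -6M₀ab/L³ = -6·(-16)·(3/2)·(9/2)/6³ = 3 kN
  M_B = M₀a(2b-a)/L² = (-16)·(3/2)·(2·(9/2)-(3/2))/6² = -5 kN·m
Load 2 — point force P=9 kN at a=9/2 m (b=L-a=3/2):
  R_A = Pb²(3a+b)/L³ = 9·(3/2)²·(3·(9/2)+(3/2))/6³ = 45/32 kN
  M_A = Pab²/L² = 9·(9/2)·(3/2)²/6² = 81/32 kN·m
  R_B = Pa²(a+3b)/L³ = 9·(9/2)²·((9/2)+3·(3/2))/6³ = 243/32 kN
  M_B = -Pa²b/L² = -9·(9/2)²·(3/2)/6² = -243/32 kN·m
Load 3 — uniform load w=18 kN/m over full span:
  R_A = wL/2 = 18·6/2 = 54 kN
  M_A = wL²/12 = 18·6²/12 = 54 kN·m
  R_B = wL/2 = 18·6/2 = 54 kN
  M_B = -wL²/12 = -18·6²/12 = -54 kN·m
Load 4 — point force P=-12 kN at a=3 m (b=L-a=3):
  R_A = Pb²(3a+b)/L³ = (-12)·3²·(3·3+3)/6³ = -6 kN
  M_A = Pab²/L² = (-12)·3·3²/6² = -9 kN·m
  R_B = Pa²(a+3b)/L³ = (-12)·3²·(3+3·3)/6³ = -6 kN
  M_B = -Pa²b/L² = -(-12)·3²·3/6² = 9 kN·m
Superposition: R_A = 1485/32 kN, M_A = 1617/32 kN·m, R_B = 1875/32 kN, M_B = -1843/32 kN·m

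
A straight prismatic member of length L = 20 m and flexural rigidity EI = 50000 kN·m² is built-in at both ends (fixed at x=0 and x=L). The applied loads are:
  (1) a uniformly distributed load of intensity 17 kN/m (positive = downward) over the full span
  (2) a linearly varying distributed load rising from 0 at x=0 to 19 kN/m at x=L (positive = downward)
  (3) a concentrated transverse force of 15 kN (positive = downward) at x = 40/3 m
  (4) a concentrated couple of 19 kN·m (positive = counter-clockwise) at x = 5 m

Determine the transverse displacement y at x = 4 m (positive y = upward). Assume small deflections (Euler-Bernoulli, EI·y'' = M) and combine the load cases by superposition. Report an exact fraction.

y(4) = -5973079/67500000 m

Load 1 — uniform load w=17 kN/m over full span:
  y_1 = -wx²(L-x)²/(24EI) = -17·4²·(20-4)²/(24·50000) = -544/9375 m
Load 2 — triangular load w₀=19 kN/m (0→w₀ over full span):
  y_2 = -w₀x²(L-x)²(x+2L)/(120LEI) = -19·4²·(20-4)²·(4+2·20)/(120·20·50000) = -6688/234375 m
Load 3 — point force P=15 kN at a=40/3 m (b=L-a=20/3):
  y_3 = -Pb²x²(3aL-(3a+b)x)/(6L³EI)  [x≤a] = -15·(20/3)²·4²·(3·(40/3)·20-(3·(40/3)+(20/3))·4)/(6·20³·50000) = -46/16875 m
Load 4 — applied couple M₀=19 kN·m at a=5 m (b=L-a=15):
  y_4 = (R_Ax³/6 - M_Ax²/2)/EI  [x≤a] with R_A=171/160, M_A=-57/16 = ((171/160)·4³/6 - (-57/16)·4²/2)/50000 = 399/500000 m
Superposition: y = Σ y_i = -5973079/67500000 m ≈ -0.088490 m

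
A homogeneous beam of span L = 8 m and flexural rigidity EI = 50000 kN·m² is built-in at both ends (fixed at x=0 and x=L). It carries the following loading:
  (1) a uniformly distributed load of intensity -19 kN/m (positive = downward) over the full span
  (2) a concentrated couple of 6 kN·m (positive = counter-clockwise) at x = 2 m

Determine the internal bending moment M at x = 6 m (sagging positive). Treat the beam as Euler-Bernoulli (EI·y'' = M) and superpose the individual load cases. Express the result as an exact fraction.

M(6) = -599/48 kN·m

Load 1 — uniform load w=-19 kN/m over full span:
  M_1 = wLx/2 - wL²/12 - wx²/2 = (-19)·8·6/2 - (-19)·8²/12 - (-19)·6²/2 = -38/3 kN·m
Load 2 — applied couple M₀=6 kN·m at a=2 m (b=L-a=6):
  M_2 = R_Ax - M_A - M₀  [x>a] with R_A=27/32, M_A=-9/8 = (27/32)·6 - (-9/8) - 6 = 3/16 kN·m
Superposition: M = Σ M_i = -599/48 kN·m ≈ -12.479167 kN·m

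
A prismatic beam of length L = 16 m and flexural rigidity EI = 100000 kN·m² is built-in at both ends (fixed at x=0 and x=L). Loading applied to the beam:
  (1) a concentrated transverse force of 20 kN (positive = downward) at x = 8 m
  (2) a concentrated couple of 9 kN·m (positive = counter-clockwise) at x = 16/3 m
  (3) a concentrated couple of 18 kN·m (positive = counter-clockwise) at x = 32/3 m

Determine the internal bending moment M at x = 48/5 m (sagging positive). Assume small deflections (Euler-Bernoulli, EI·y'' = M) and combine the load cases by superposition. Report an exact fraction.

M(48/5) = 153/5 kN·m

Load 1 — point force P=20 kN at a=8 m (b=L-a=8):
  M_1 = Pa²(a+3b)(L-x)/L³ - Pa²b/L²  [x>a] = 20·8²·(8+3·8)·(16-(48/5))/16³ - 20·8²·8/16² = 24 kN·m
Load 2 — applied couple M₀=9 kN·m at a=16/3 m (b=L-a=32/3):
  M_2 = R_Ax - M_A - M₀  [x>a] with R_A=3/4, M_A=0 = (3/4)·(48/5) - 0 - 9 = -9/5 kN·m
Load 3 — applied couple M₀=18 kN·m at a=32/3 m (b=L-a=16/3):
  M_3 = R_Ax - M_A  [x≤a] with R_A=3/2, M_A=6 = (3/2)·(48/5) - 6 = 42/5 kN·m
Superposition: M = Σ M_i = 153/5 kN·m ≈ 30.600000 kN·m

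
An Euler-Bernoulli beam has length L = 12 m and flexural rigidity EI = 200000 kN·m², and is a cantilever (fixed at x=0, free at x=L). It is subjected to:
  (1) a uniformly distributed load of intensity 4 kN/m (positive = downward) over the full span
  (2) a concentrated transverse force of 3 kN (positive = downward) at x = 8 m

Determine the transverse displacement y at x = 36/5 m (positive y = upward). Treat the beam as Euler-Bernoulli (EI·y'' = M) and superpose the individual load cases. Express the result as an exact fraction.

y(36/5) = -104733/3906250 m

Load 1 — uniform load w=4 kN/m over full span:
  y_1 = -wx²(x²-4Lx+6L²)/(24EI) = -4·(36/5)²·((36/5)²-4·12·(36/5)+6·12²)/(24·200000) = -48114/1953125 m
Load 2 — point force P=3 kN at a=8 m (b=L-a=4):
  y_2 = -Px²(3a-x)/(6EI)  [x≤a] = -3·(36/5)²·(3·8-(36/5))/(6·200000) = -1701/781250 m
Superposition: y = Σ y_i = -104733/3906250 m ≈ -0.026812 m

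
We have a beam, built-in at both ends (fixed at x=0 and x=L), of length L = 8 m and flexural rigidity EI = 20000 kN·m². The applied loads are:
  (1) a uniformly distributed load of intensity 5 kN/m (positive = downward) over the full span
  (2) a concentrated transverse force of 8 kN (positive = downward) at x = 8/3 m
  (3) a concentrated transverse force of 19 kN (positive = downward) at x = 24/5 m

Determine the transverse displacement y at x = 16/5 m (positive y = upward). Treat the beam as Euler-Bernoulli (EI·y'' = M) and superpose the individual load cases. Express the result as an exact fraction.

y(16/5) = -151936/29296875 m

Load 1 — uniform load w=5 kN/m over full span:
  y_1 = -wx²(L-x)²/(24EI) = -5·(16/5)²·(8-(16/5))²/(24·20000) = -192/78125 m
Load 2 — point force P=8 kN at a=8/3 m (b=L-a=16/3):
  y_2 = -Pa²(L-x)²(3bL-(3b+a)(L-x))/(6L³EI)  [x>a] = -8·(8/3)²·(8-(16/5))²·(3·(16/3)·8-(3·(16/3)+(8/3))·(8-(16/5)))/(6·8³·20000) = -64/78125 m
Load 3 — point force P=19 kN at a=24/5 m (b=L-a=16/5):
  y_3 = -Pb²x²(3aL-(3a+b)x)/(6L³EI)  [x≤a] = -19·(16/5)²·(16/5)²·(3·(24/5)·8-(3·(24/5)+(16/5))·(16/5))/(6·8³·20000) = -55936/29296875 m
Superposition: y = Σ y_i = -151936/29296875 m ≈ -0.005186 m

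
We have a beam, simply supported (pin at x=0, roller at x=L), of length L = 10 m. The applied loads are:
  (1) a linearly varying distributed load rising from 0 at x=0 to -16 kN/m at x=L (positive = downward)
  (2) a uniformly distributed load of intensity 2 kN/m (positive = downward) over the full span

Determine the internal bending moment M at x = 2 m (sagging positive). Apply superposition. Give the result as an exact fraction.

Load 1 — triangular load w₀=-16 kN/m (0→w₀ over full span):
  M_1 = w₀Lx/6 - w₀x³/(6L) = (-16)·10·2/6 - (-16)·2³/(6·10) = -256/5 kN·m
Load 2 — uniform load w=2 kN/m over full span:
  M_2 = wx(L-x)/2 = 2·2·(10-2)/2 = 16 kN·m
Superposition: M = Σ M_i = -176/5 kN·m ≈ -35.200000 kN·m

M(2) = -176/5 kN·m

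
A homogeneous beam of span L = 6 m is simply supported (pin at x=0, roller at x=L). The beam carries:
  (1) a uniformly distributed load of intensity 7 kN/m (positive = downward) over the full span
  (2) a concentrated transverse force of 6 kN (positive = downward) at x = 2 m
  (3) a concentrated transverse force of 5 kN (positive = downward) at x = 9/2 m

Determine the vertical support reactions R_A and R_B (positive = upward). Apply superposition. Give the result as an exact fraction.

R_A = 105/4 kN, R_B = 107/4 kN

Load 1 — uniform load w=7 kN/m over full span:
  R_A = wL/2 = 7·6/2 = 21 kN
  R_B = wL/2 = 7·6/2 = 21 kN
Load 2 — point force P=6 kN at a=2 m (b=L-a=4):
  R_A = Pb/L = 6·4/6 = 4 kN
  R_B = Pa/L = 6·2/6 = 2 kN
Load 3 — point force P=5 kN at a=9/2 m (b=L-a=3/2):
  R_A = Pb/L = 5·(3/2)/6 = 5/4 kN
  R_B = Pa/L = 5·(9/2)/6 = 15/4 kN
Superposition: R_A = 105/4 kN, R_B = 107/4 kN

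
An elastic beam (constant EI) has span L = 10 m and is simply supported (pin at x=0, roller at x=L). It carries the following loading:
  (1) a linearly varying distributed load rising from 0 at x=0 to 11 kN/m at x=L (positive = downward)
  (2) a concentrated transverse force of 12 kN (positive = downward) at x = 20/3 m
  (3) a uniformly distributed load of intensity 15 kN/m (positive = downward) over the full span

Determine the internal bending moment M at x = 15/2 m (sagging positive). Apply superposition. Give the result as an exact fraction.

Load 1 — triangular load w₀=11 kN/m (0→w₀ over full span):
  M_1 = w₀Lx/6 - w₀x³/(6L) = 11·10·(15/2)/6 - 11·(15/2)³/(6·10) = 1925/32 kN·m
Load 2 — point force P=12 kN at a=20/3 m (b=L-a=10/3):
  M_2 = Pa(L-x)/L  [x>a] = 12·(20/3)·(10-(15/2))/10 = 20 kN·m
Load 3 — uniform load w=15 kN/m over full span:
  M_3 = wx(L-x)/2 = 15·(15/2)·(10-(15/2))/2 = 1125/8 kN·m
Superposition: M = Σ M_i = 7065/32 kN·m ≈ 220.781250 kN·m

M(15/2) = 7065/32 kN·m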